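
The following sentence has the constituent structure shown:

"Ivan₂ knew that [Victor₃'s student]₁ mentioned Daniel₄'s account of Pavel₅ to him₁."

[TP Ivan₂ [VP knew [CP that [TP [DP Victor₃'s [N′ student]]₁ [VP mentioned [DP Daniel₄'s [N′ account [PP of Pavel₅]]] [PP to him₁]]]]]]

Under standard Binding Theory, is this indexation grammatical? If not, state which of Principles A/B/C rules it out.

Principle B

The two coindexed NPs are *[Victor₃'s student]₁* and *him₁*.
*him₁* is a pronoun. Its binding domain is the embedded TP, whose subject is [Victor₃'s student]₁.
*[Victor₃'s student]₁* c-commands it within that domain and carries the same index.
The pronoun is locally bound → Principle B violation.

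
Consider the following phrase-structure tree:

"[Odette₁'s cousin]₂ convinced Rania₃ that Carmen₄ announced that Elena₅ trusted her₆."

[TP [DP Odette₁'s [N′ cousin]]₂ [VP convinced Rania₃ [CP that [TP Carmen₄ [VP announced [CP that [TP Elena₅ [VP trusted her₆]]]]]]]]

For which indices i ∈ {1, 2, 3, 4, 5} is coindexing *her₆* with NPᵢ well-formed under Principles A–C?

*her* is a pronoun, so Principle B applies: it must be free in its binding domain.
Binding domain of *her₆*: the embedded TP, whose subject is Elena₅.
*Odette₁* and the pronoun do not c-command one another → neither Principle B nor Principle C is at stake; coindexation permitted.
*[Odette₁'s cousin]₂* c-commands the pronoun but from outside its binding domain, and is not c-commanded by it → coindexation permitted.
*Rania₃* c-commands the pronoun but from outside its binding domain, and is not c-commanded by it → coindexation permitted.
*Carmen₄* c-commands the pronoun but from outside its binding domain, and is not c-commanded by it → coindexation permitted.
*Elena₅* c-commands the pronoun within its binding domain → coindexation would violate Principle B.

{1, 2, 3, 4}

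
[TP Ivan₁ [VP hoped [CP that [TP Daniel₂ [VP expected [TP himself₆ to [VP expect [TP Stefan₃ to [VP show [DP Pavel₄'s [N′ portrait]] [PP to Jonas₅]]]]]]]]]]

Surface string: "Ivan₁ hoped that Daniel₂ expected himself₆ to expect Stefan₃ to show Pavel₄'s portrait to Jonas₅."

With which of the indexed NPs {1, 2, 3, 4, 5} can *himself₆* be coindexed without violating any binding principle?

*himself* is an anaphor, so Principle A applies: it must be bound in its binding domain.
Binding domain of *himself₆*: the embedded TP, whose subject is Daniel₂.
*Ivan₁* c-commands the anaphor but is outside its binding domain → cannot satisfy Principle A.
*Daniel₂* c-commands the anaphor within its binding domain → licit binder.
*Stefan₃* does not c-command the anaphor → cannot bind it.
*Pavel₄* does not c-command the anaphor → cannot bind it.
*Jonas₅* does not c-command the anaphor → cannot bind it.

{2}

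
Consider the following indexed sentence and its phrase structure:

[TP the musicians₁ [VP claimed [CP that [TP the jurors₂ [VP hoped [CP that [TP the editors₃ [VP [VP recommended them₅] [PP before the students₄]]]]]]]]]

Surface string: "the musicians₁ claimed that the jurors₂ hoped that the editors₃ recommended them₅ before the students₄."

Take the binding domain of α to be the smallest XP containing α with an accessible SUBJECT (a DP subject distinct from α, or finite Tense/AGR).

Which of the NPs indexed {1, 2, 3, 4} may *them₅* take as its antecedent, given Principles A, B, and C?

{1, 2, 4}

*them* is a pronoun, so Principle B applies: it must be free in its binding domain.
Binding domain of *them₅*: the embedded TP, whose subject is the editors₃.
*the musicians₁* c-commands the pronoun but from outside its binding domain, and is not c-commanded by it → coindexation permitted.
*the jurors₂* c-commands the pronoun but from outside its binding domain, and is not c-commanded by it → coindexation permitted.
*the editors₃* c-commands the pronoun within its binding domain → coindexation would violate Principle B.
*the students₄* and the pronoun do not c-command one another → neither Principle B nor Principle C is at stake; coindexation permitted.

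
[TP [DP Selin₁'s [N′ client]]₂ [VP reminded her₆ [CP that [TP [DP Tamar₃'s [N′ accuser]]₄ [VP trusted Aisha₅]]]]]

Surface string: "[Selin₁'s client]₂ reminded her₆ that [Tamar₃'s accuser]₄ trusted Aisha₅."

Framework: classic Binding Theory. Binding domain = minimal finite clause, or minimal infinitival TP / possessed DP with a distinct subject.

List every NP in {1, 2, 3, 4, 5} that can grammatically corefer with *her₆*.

*her* is a pronoun, so Principle B applies: it must be free in its binding domain.
Binding domain of *her₆*: the matrix TP, whose subject is [Selin₁'s client]₂.
*Selin₁* and the pronoun do not c-command one another → neither Principle B nor Principle C is at stake; coindexation permitted.
*[Selin₁'s client]₂* c-commands the pronoun within its binding domain → coindexation would violate Principle B.
*Tamar₃*: the pronoun c-commands this R-expression → coindexation would violate Principle C on *Tamar₃*.
*[Tamar₃'s accuser]₄*: the pronoun c-commands this R-expression → coindexation would violate Principle C on *[Tamar₃'s accuser]₄*.
*Aisha₅*: the pronoun c-commands this R-expression → coindexation would violate Principle C on *Aisha₅*.

{1}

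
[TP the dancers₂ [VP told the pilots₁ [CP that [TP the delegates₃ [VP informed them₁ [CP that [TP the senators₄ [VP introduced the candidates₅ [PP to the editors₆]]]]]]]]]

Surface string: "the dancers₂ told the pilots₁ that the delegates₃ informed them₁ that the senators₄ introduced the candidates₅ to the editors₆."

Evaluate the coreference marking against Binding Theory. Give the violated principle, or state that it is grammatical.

The two coindexed NPs are *the pilots₁* and *them₁*.
*them₁* is a pronoun; its binding domain is the embedded TP, whose subject is the delegates₃. Within that domain it is c-commanded only by *the delegates₃*, which carries a different index — the pronoun is free locally, so Principle B holds.
*the pilots₁* is an R-expression; *them₁* does not c-command it, and no other NP shares its index, so Principle C is satisfied.
All principles are respected.

grammatical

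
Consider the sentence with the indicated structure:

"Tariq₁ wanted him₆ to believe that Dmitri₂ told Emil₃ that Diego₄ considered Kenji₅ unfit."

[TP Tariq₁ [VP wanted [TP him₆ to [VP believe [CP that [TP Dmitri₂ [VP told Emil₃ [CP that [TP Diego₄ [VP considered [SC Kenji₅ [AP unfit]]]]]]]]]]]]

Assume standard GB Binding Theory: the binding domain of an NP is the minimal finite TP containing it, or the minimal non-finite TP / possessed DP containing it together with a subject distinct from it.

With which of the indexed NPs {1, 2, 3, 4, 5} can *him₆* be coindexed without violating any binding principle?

none

*him* is a pronoun, so Principle B applies: it must be free in its binding domain.
Binding domain of *him₆*: the matrix TP, whose subject is Tariq₁.
*Tariq₁* c-commands the pronoun within its binding domain → coindexation would violate Principle B.
*Dmitri₂*: the pronoun c-commands this R-expression → coindexation would violate Principle C on *Dmitri₂*.
*Emil₃*: the pronoun c-commands this R-expression → coindexation would violate Principle C on *Emil₃*.
*Diego₄*: the pronoun c-commands this R-expression → coindexation would violate Principle C on *Diego₄*.
*Kenji₅*: the pronoun c-commands this R-expression → coindexation would violate Principle C on *Kenji₅*.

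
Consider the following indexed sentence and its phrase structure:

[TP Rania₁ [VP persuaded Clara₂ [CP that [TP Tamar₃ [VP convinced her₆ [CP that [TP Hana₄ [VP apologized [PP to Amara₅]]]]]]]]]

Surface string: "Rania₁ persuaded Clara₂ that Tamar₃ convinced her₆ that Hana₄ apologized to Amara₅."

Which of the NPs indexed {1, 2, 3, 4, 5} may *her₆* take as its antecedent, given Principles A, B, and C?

{1, 2}

*her* is a pronoun, so Principle B applies: it must be free in its binding domain.
Binding domain of *her₆*: the embedded TP, whose subject is Tamar₃.
*Rania₁* c-commands the pronoun but from outside its binding domain, and is not c-commanded by it → coindexation permitted.
*Clara₂* c-commands the pronoun but from outside its binding domain, and is not c-commanded by it → coindexation permitted.
*Tamar₃* c-commands the pronoun within its binding domain → coindexation would violate Principle B.
*Hana₄*: the pronoun c-commands this R-expression → coindexation would violate Principle C on *Hana₄*.
*Amara₅*: the pronoun c-commands this R-expression → coindexation would violate Principle C on *Amara₅*.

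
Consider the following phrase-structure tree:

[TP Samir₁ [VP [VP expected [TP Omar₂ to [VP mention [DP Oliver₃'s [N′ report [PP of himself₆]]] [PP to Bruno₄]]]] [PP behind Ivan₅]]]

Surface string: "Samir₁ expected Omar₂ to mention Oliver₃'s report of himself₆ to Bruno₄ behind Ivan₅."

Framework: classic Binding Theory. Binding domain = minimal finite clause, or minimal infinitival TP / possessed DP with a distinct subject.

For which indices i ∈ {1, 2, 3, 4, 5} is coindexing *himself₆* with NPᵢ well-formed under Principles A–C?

{3}

*himself* is an anaphor, so Principle A applies: it must be bound in its binding domain.
Binding domain of *himself₆*: the possessed DP, whose subject is Oliver₃.
*Samir₁* c-commands the anaphor but is outside its binding domain → cannot satisfy Principle A.
*Omar₂* c-commands the anaphor but is outside its binding domain → cannot satisfy Principle A.
*Oliver₃* c-commands the anaphor within its binding domain → licit binder.
*Bruno₄* does not c-command the anaphor → cannot bind it.
*Ivan₅* does not c-command the anaphor → cannot bind it.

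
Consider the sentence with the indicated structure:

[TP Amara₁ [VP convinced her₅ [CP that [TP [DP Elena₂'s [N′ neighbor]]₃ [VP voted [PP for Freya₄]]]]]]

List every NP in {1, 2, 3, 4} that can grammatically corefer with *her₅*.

*her* is a pronoun, so Principle B applies: it must be free in its binding domain.
Binding domain of *her₅*: the matrix TP, whose subject is Amara₁.
*Amara₁* c-commands the pronoun within its binding domain → coindexation would violate Principle B.
*Elena₂*: the pronoun c-commands this R-expression → coindexation would violate Principle C on *Elena₂*.
*[Elena₂'s neighbor]₃*: the pronoun c-commands this R-expression → coindexation would violate Principle C on *[Elena₂'s neighbor]₃*.
*Freya₄*: the pronoun c-commands this R-expression → coindexation would violate Principle C on *Freya₄*.

none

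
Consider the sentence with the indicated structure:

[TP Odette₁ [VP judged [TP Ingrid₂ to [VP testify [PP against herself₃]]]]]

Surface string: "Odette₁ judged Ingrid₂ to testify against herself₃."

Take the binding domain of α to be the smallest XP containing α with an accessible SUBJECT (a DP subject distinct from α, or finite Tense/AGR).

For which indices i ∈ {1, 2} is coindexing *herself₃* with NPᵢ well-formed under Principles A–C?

*herself* is an anaphor, so Principle A applies: it must be bound in its binding domain.
Binding domain of *herself₃*: the embedded TP, whose subject is Ingrid₂.
*Odette₁* c-commands the anaphor but is outside its binding domain → cannot satisfy Principle A.
*Ingrid₂* c-commands the anaphor within its binding domain → licit binder.

{2}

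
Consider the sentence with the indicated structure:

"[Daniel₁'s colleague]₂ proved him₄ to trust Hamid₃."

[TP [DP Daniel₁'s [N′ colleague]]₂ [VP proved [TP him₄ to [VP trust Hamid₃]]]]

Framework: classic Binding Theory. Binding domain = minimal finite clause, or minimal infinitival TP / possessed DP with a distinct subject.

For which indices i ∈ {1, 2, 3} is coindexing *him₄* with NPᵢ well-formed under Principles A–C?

*him* is a pronoun, so Principle B applies: it must be free in its binding domain.
Binding domain of *him₄*: the matrix TP, whose subject is [Daniel₁'s colleague]₂.
*Daniel₁* and the pronoun do not c-command one another → neither Principle B nor Principle C is at stake; coindexation permitted.
*[Daniel₁'s colleague]₂* c-commands the pronoun within its binding domain → coindexation would violate Principle B.
*Hamid₃*: the pronoun c-commands this R-expression → coindexation would violate Principle C on *Hamid₃*.

{1}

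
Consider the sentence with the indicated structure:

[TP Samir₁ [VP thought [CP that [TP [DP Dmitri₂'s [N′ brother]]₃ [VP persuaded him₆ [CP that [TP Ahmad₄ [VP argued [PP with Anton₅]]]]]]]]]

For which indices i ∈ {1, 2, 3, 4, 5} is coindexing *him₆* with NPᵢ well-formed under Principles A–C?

{1, 2}

*him* is a pronoun, so Principle B applies: it must be free in its binding domain.
Binding domain of *him₆*: the embedded TP, whose subject is [Dmitri₂'s brother]₃.
*Samir₁* c-commands the pronoun but from outside its binding domain, and is not c-commanded by it → coindexation permitted.
*Dmitri₂* and the pronoun do not c-command one another → neither Principle B nor Principle C is at stake; coindexation permitted.
*[Dmitri₂'s brother]₃* c-commands the pronoun within its binding domain → coindexation would violate Principle B.
*Ahmad₄*: the pronoun c-commands this R-expression → coindexation would violate Principle C on *Ahmad₄*.
*Anton₅*: the pronoun c-commands this R-expression → coindexation would violate Principle C on *Anton₅*.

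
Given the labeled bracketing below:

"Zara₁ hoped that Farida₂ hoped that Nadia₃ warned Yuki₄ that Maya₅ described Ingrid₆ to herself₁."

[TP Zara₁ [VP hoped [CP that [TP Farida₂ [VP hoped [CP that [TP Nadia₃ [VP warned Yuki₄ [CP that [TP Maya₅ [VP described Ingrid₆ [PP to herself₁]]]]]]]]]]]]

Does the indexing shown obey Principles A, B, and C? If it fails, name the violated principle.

The two coindexed NPs are *Zara₁* and *herself₁*.
*herself₁* is an anaphor. Principle A requires it to be bound within its binding domain — the embedded TP, whose subject is Maya₅.
Within that domain it is c-commanded by *Maya₅*, *Ingrid₆*, none of which share its index.
*Zara₁* does c-command the anaphor, but from outside its binding domain.
The anaphor is unbound in its domain → Principle A violation.

Principle A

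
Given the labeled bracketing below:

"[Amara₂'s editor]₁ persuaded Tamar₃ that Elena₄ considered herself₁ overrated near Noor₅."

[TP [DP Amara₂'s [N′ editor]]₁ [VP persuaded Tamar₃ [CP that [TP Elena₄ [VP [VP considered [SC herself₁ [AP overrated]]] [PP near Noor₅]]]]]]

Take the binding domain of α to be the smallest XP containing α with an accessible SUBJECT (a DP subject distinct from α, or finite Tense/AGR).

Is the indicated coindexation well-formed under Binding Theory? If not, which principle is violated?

The two coindexed NPs are *[Amara₂'s editor]₁* and *herself₁*.
*herself₁* is an anaphor. Principle A requires it to be bound within its binding domain — the embedded TP, whose subject is Elena₄.
Within that domain it is c-commanded by *Elena₄*, which does not share its index.
*[Amara₂'s editor]₁* does c-command the anaphor, but from outside its binding domain.
The anaphor is unbound in its domain → Principle A violation.

Principle A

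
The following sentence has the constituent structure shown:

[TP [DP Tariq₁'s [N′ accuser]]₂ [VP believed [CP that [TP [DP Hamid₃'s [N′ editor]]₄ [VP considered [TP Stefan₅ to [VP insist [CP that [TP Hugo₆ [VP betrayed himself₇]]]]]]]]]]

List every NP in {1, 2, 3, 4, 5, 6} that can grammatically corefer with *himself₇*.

{6}

*himself* is an anaphor, so Principle A applies: it must be bound in its binding domain.
Binding domain of *himself₇*: the embedded TP, whose subject is Hugo₆.
*Tariq₁* does not c-command the anaphor → cannot bind it.
*[Tariq₁'s accuser]₂* c-commands the anaphor but is outside its binding domain → cannot satisfy Principle A.
*Hamid₃* does not c-command the anaphor → cannot bind it.
*[Hamid₃'s editor]₄* c-commands the anaphor but is outside its binding domain → cannot satisfy Principle A.
*Stefan₅* c-commands the anaphor but is outside its binding domain → cannot satisfy Principle A.
*Hugo₆* c-commands the anaphor within its binding domain → licit binder.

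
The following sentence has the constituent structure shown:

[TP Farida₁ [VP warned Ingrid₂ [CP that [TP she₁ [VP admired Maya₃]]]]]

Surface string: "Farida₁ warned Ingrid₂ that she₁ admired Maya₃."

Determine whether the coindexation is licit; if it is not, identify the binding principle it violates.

The two coindexed NPs are *Farida₁* and *she₁*.
*she₁* is a pronoun; nothing c-commands it within its binding domain (the embedded TP.), so Principle B holds trivially.
*Farida₁* is an R-expression; *she₁* does not c-command it, and no other NP shares its index, so Principle C is satisfied.
All principles are respected.

grammatical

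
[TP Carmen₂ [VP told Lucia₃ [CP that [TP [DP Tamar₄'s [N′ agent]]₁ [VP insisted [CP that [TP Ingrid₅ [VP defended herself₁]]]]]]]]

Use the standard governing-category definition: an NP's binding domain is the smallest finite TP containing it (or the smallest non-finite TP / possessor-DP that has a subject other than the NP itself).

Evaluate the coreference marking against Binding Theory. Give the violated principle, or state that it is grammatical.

Principle A

The two coindexed NPs are *[Tamar₄'s agent]₁* and *herself₁*.
*herself₁* is an anaphor. Principle A requires it to be bound within its binding domain — the embedded TP, whose subject is Ingrid₅.
Within that domain it is c-commanded by *Ingrid₅*, which does not share its index.
*[Tamar₄'s agent]₁* does c-command the anaphor, but from outside its binding domain.
The anaphor is unbound in its domain → Principle A violation.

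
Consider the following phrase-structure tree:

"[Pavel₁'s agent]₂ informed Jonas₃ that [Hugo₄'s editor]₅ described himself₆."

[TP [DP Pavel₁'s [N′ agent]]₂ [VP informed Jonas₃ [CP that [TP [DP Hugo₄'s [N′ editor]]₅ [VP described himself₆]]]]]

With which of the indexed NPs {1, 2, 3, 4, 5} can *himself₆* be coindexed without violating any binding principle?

{5}

*himself* is an anaphor, so Principle A applies: it must be bound in its binding domain.
Binding domain of *himself₆*: the embedded TP, whose subject is [Hugo₄'s editor]₅.
*Pavel₁* does not c-command the anaphor → cannot bind it.
*[Pavel₁'s agent]₂* c-commands the anaphor but is outside its binding domain → cannot satisfy Principle A.
*Jonas₃* c-commands the anaphor but is outside its binding domain → cannot satisfy Principle A.
*Hugo₄* does not c-command the anaphor → cannot bind it.
*[Hugo₄'s editor]₅* c-commands the anaphor within its binding domain → licit binder.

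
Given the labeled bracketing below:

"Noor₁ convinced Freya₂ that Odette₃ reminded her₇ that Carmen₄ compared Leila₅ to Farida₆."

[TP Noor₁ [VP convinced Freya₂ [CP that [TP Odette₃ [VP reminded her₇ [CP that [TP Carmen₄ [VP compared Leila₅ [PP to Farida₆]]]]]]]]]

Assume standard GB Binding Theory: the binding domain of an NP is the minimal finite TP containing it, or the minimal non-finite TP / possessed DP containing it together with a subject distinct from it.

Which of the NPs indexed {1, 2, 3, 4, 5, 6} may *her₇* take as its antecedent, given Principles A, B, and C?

*her* is a pronoun, so Principle B applies: it must be free in its binding domain.
Binding domain of *her₇*: the embedded TP, whose subject is Odette₃.
*Noor₁* c-commands the pronoun but from outside its binding domain, and is not c-commanded by it → coindexation permitted.
*Freya₂* c-commands the pronoun but from outside its binding domain, and is not c-commanded by it → coindexation permitted.
*Odette₃* c-commands the pronoun within its binding domain → coindexation would violate Principle B.
*Carmen₄*: the pronoun c-commands this R-expression → coindexation would violate Principle C on *Carmen₄*.
*Leila₅*: the pronoun c-commands this R-expression → coindexation would violate Principle C on *Leila₅*.
*Farida₆*: the pronoun c-commands this R-expression → coindexation would violate Principle C on *Farida₆*.

{1, 2}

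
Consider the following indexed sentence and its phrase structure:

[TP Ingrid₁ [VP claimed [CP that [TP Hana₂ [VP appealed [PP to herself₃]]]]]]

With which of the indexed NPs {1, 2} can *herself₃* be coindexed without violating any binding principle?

*herself* is an anaphor, so Principle A applies: it must be bound in its binding domain.
Binding domain of *herself₃*: the embedded TP, whose subject is Hana₂.
*Ingrid₁* c-commands the anaphor but is outside its binding domain → cannot satisfy Principle A.
*Hana₂* c-commands the anaphor within its binding domain → licit binder.

{2}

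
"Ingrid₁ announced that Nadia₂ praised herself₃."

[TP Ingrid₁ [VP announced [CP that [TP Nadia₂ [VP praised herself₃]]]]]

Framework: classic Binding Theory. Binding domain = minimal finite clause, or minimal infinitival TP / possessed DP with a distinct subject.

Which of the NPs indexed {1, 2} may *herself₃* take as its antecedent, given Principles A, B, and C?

{2}

*herself* is an anaphor, so Principle A applies: it must be bound in its binding domain.
Binding domain of *herself₃*: the embedded TP, whose subject is Nadia₂.
*Ingrid₁* c-commands the anaphor but is outside its binding domain → cannot satisfy Principle A.
*Nadia₂* c-commands the anaphor within its binding domain → licit binder.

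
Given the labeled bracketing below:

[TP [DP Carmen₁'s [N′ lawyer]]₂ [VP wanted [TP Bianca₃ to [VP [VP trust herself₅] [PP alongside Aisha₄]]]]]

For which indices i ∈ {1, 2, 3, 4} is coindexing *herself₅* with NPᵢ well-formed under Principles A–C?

*herself* is an anaphor, so Principle A applies: it must be bound in its binding domain.
Binding domain of *herself₅*: the embedded TP, whose subject is Bianca₃.
*Carmen₁* does not c-command the anaphor → cannot bind it.
*[Carmen₁'s lawyer]₂* c-commands the anaphor but is outside its binding domain → cannot satisfy Principle A.
*Bianca₃* c-commands the anaphor within its binding domain → licit binder.
*Aisha₄* does not c-command the anaphor → cannot bind it.

{3}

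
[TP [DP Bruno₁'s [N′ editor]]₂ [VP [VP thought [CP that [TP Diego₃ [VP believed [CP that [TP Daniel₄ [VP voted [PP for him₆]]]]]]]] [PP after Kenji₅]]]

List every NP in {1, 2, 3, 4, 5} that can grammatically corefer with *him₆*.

*him* is a pronoun, so Principle B applies: it must be free in its binding domain.
Binding domain of *him₆*: the embedded TP, whose subject is Daniel₄.
*Bruno₁* and the pronoun do not c-command one another → neither Principle B nor Principle C is at stake; coindexation permitted.
*[Bruno₁'s editor]₂* c-commands the pronoun but from outside its binding domain, and is not c-commanded by it → coindexation permitted.
*Diego₃* c-commands the pronoun but from outside its binding domain, and is not c-commanded by it → coindexation permitted.
*Daniel₄* c-commands the pronoun within its binding domain → coindexation would violate Principle B.
*Kenji₅* and the pronoun do not c-command one another → neither Principle B nor Principle C is at stake; coindexation permitted.

{1, 2, 3, 5}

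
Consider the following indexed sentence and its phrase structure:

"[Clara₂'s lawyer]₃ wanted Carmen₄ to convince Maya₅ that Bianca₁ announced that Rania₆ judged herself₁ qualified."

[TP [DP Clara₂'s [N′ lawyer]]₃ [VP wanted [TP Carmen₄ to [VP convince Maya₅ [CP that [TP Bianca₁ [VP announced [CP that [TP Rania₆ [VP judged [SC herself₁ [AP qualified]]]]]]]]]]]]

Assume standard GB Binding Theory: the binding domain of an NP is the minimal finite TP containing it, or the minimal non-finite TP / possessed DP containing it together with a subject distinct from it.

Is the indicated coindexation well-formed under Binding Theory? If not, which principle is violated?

Principle A

The two coindexed NPs are *Bianca₁* and *herself₁*.
*herself₁* is an anaphor. Principle A requires it to be bound within its binding domain — the embedded TP, whose subject is Rania₆.
Within that domain it is c-commanded by *Rania₆*, which does not share its index.
*Bianca₁* does c-command the anaphor, but from outside its binding domain.
The anaphor is unbound in its domain → Principle A violation.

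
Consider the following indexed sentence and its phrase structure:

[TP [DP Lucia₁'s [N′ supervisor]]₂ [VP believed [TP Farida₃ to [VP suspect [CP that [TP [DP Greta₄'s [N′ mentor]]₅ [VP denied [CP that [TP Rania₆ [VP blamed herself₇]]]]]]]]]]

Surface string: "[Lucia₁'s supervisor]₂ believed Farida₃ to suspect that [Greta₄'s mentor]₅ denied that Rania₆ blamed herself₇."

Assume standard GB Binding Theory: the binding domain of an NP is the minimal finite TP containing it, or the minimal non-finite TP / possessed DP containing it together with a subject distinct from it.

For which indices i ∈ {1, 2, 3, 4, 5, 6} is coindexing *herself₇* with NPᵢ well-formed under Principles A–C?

*herself* is an anaphor, so Principle A applies: it must be bound in its binding domain.
Binding domain of *herself₇*: the embedded TP, whose subject is Rania₆.
*Lucia₁* does not c-command the anaphor → cannot bind it.
*[Lucia₁'s supervisor]₂* c-commands the anaphor but is outside its binding domain → cannot satisfy Principle A.
*Farida₃* c-commands the anaphor but is outside its binding domain → cannot satisfy Principle A.
*Greta₄* does not c-command the anaphor → cannot bind it.
*[Greta₄'s mentor]₅* c-commands the anaphor but is outside its binding domain → cannot satisfy Principle A.
*Rania₆* c-commands the anaphor within its binding domain → licit binder.

{6}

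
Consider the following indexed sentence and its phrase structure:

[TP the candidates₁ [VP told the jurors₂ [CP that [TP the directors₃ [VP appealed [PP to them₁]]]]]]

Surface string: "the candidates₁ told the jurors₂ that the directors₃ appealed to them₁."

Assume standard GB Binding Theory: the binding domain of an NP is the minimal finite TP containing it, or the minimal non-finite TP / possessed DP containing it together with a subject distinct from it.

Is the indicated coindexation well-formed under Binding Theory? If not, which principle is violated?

The two coindexed NPs are *the candidates₁* and *them₁*.
*them₁* is a pronoun; its binding domain is the embedded TP, whose subject is the directors₃. Within that domain it is c-commanded only by *the directors₃*, which carries a different index — the pronoun is free locally, so Principle B holds.
*the candidates₁* is an R-expression; *them₁* does not c-command it, and no other NP shares its index, so Principle C is satisfied.
All principles are respected.

grammatical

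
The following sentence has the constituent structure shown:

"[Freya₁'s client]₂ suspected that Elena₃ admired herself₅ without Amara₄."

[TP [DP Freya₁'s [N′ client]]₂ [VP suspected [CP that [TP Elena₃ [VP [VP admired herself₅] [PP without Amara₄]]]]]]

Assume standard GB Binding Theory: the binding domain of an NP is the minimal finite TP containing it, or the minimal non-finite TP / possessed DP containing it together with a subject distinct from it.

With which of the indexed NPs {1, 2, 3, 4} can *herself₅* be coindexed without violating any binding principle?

{3}

*herself* is an anaphor, so Principle A applies: it must be bound in its binding domain.
Binding domain of *herself₅*: the embedded TP, whose subject is Elena₃.
*Freya₁* does not c-command the anaphor → cannot bind it.
*[Freya₁'s client]₂* c-commands the anaphor but is outside its binding domain → cannot satisfy Principle A.
*Elena₃* c-commands the anaphor within its binding domain → licit binder.
*Amara₄* does not c-command the anaphor → cannot bind it.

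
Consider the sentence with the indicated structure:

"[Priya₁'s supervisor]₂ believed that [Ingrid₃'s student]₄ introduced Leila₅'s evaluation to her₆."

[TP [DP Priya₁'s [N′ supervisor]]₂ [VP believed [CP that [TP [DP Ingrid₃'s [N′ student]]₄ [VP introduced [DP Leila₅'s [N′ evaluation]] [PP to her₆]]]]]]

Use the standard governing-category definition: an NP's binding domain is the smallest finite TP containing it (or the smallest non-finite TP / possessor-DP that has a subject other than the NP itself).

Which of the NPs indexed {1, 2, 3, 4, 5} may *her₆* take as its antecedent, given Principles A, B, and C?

{1, 2, 3, 5}

*her* is a pronoun, so Principle B applies: it must be free in its binding domain.
Binding domain of *her₆*: the embedded TP, whose subject is [Ingrid₃'s student]₄.
*Priya₁* and the pronoun do not c-command one another → neither Principle B nor Principle C is at stake; coindexation permitted.
*[Priya₁'s supervisor]₂* c-commands the pronoun but from outside its binding domain, and is not c-commanded by it → coindexation permitted.
*Ingrid₃* and the pronoun do not c-command one another → neither Principle B nor Principle C is at stake; coindexation permitted.
*[Ingrid₃'s student]₄* c-commands the pronoun within its binding domain → coindexation would violate Principle B.
*Leila₅* and the pronoun do not c-command one another → neither Principle B nor Principle C is at stake; coindexation permitted.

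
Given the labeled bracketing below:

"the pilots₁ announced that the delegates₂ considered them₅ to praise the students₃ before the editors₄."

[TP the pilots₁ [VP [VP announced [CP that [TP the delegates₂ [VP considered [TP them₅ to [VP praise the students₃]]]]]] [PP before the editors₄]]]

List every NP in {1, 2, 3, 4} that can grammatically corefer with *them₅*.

*them* is a pronoun, so Principle B applies: it must be free in its binding domain.
Binding domain of *them₅*: the embedded TP, whose subject is the delegates₂.
*the pilots₁* c-commands the pronoun but from outside its binding domain, and is not c-commanded by it → coindexation permitted.
*the delegates₂* c-commands the pronoun within its binding domain → coindexation would violate Principle B.
*the students₃*: the pronoun c-commands this R-expression → coindexation would violate Principle C on *the students₃*.
*the editors₄* and the pronoun do not c-command one another → neither Principle B nor Principle C is at stake; coindexation permitted.

{1, 4}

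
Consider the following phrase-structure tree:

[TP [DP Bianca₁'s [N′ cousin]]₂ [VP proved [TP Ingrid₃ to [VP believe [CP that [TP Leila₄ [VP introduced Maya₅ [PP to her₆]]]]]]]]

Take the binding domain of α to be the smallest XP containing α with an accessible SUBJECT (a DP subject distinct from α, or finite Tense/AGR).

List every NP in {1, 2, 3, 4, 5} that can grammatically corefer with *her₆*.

*her* is a pronoun, so Principle B applies: it must be free in its binding domain.
Binding domain of *her₆*: the embedded TP, whose subject is Leila₄.
*Bianca₁* and the pronoun do not c-command one another → neither Principle B nor Principle C is at stake; coindexation permitted.
*[Bianca₁'s cousin]₂* c-commands the pronoun but from outside its binding domain, and is not c-commanded by it → coindexation permitted.
*Ingrid₃* c-commands the pronoun but from outside its binding domain, and is not c-commanded by it → coindexation permitted.
*Leila₄* c-commands the pronoun within its binding domain → coindexation would violate Principle B.
*Maya₅* c-commands the pronoun within its binding domain → coindexation would violate Principle B.

{1, 2, 3}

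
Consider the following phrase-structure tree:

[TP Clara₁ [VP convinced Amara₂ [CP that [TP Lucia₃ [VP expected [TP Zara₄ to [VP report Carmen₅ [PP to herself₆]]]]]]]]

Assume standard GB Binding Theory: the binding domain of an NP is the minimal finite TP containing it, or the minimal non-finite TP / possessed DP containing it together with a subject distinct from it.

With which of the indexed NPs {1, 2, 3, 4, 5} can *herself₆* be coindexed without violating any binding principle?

{4, 5}

*herself* is an anaphor, so Principle A applies: it must be bound in its binding domain.
Binding domain of *herself₆*: the embedded TP, whose subject is Zara₄.
*Clara₁* c-commands the anaphor but is outside its binding domain → cannot satisfy Principle A.
*Amara₂* c-commands the anaphor but is outside its binding domain → cannot satisfy Principle A.
*Lucia₃* c-commands the anaphor but is outside its binding domain → cannot satisfy Principle A.
*Zara₄* c-commands the anaphor within its binding domain → licit binder.
*Carmen₅* c-commands the anaphor within its binding domain → licit binder.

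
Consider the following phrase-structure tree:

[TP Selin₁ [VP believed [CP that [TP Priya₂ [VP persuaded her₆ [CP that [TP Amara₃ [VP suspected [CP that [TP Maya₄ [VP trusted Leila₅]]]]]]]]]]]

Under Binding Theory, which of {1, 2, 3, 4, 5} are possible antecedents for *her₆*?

{1}

*her* is a pronoun, so Principle B applies: it must be free in its binding domain.
Binding domain of *her₆*: the embedded TP, whose subject is Priya₂.
*Selin₁* c-commands the pronoun but from outside its binding domain, and is not c-commanded by it → coindexation permitted.
*Priya₂* c-commands the pronoun within its binding domain → coindexation would violate Principle B.
*Amara₃*: the pronoun c-commands this R-expression → coindexation would violate Principle C on *Amara₃*.
*Maya₄*: the pronoun c-commands this R-expression → coindexation would violate Principle C on *Maya₄*.
*Leila₅*: the pronoun c-commands this R-expression → coindexation would violate Principle C on *Leila₅*.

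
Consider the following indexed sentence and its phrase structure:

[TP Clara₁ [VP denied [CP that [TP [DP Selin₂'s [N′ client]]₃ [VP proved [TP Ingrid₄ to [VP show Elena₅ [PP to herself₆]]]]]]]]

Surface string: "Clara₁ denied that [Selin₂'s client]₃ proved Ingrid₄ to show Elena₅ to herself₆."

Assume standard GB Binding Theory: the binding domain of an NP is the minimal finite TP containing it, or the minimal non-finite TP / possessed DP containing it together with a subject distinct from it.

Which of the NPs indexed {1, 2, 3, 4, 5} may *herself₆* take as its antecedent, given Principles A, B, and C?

{4, 5}

*herself* is an anaphor, so Principle A applies: it must be bound in its binding domain.
Binding domain of *herself₆*: the embedded TP, whose subject is Ingrid₄.
*Clara₁* c-commands the anaphor but is outside its binding domain → cannot satisfy Principle A.
*Selin₂* does not c-command the anaphor → cannot bind it.
*[Selin₂'s client]₃* c-commands the anaphor but is outside its binding domain → cannot satisfy Principle A.
*Ingrid₄* c-commands the anaphor within its binding domain → licit binder.
*Elena₅* c-commands the anaphor within its binding domain → licit binder.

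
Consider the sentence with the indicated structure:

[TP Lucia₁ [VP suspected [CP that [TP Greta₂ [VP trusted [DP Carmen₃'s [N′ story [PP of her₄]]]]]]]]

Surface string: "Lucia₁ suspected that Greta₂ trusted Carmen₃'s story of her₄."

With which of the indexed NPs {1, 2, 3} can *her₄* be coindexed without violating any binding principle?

*her* is a pronoun, so Principle B applies: it must be free in its binding domain.
Binding domain of *her₄*: the possessed DP, whose subject is Carmen₃.
*Lucia₁* c-commands the pronoun but from outside its binding domain, and is not c-commanded by it → coindexation permitted.
*Greta₂* c-commands the pronoun but from outside its binding domain, and is not c-commanded by it → coindexation permitted.
*Carmen₃* c-commands the pronoun within its binding domain → coindexation would violate Principle B.

{1, 2}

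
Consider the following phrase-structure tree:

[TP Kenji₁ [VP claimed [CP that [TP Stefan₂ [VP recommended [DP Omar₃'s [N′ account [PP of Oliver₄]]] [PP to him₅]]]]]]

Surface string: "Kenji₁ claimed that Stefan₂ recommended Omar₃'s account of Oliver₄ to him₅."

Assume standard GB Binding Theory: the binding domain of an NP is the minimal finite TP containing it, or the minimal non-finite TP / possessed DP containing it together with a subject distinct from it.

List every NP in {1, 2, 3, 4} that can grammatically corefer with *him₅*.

*him* is a pronoun, so Principle B applies: it must be free in its binding domain.
Binding domain of *him₅*: the embedded TP, whose subject is Stefan₂.
*Kenji₁* c-commands the pronoun but from outside its binding domain, and is not c-commanded by it → coindexation permitted.
*Stefan₂* c-commands the pronoun within its binding domain → coindexation would violate Principle B.
*Omar₃* and the pronoun do not c-command one another → neither Principle B nor Principle C is at stake; coindexation permitted.
*Oliver₄* and the pronoun do not c-command one another → neither Principle B nor Principle C is at stake; coindexation permitted.

{1, 3, 4}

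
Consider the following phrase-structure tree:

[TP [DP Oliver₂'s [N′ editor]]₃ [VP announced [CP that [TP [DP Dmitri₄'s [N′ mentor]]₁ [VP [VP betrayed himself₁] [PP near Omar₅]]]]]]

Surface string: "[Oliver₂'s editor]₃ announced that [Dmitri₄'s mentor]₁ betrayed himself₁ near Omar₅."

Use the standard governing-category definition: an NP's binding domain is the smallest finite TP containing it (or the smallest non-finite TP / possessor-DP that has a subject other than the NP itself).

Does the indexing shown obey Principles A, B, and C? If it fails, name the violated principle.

grammatical

The two coindexed NPs are *[Dmitri₄'s mentor]₁* and *himself₁*.
*himself₁* is an anaphor; its binding domain is the embedded TP, whose subject is [Dmitri₄'s mentor]₁. *[Dmitri₄'s mentor]₁* c-commands it within that domain and shares its index, so Principle A is satisfied.
*[Dmitri₄'s mentor]₁* is an R-expression; *himself₁* does not c-command it, and no other NP shares its index, so Principle C is satisfied.
All principles are respected.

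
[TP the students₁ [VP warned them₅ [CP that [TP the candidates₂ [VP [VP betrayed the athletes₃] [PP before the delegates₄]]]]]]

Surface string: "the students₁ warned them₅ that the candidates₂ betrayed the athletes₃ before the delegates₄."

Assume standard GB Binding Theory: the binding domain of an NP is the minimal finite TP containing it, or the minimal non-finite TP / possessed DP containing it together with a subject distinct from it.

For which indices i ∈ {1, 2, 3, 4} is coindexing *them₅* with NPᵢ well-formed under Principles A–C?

*them* is a pronoun, so Principle B applies: it must be free in its binding domain.
Binding domain of *them₅*: the matrix TP, whose subject is the students₁.
*the students₁* c-commands the pronoun within its binding domain → coindexation would violate Principle B.
*the candidates₂*: the pronoun c-commands this R-expression → coindexation would violate Principle C on *the candidates₂*.
*the athletes₃*: the pronoun c-commands this R-expression → coindexation would violate Principle C on *the athletes₃*.
*the delegates₄*: the pronoun c-commands this R-expression → coindexation would violate Principle C on *the delegates₄*.

none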